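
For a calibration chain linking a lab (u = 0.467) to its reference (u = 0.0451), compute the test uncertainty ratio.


TUR = u_lab / u_ref
= 0.467 / 0.0451
= 10.3548

10.3548


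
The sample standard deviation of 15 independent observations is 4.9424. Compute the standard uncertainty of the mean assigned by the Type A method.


u_A = s / sqrt(n)
u_A = 4.9424 / sqrt(15)
u_A = 4.9424 / 3.8729833
u_A = 1.2761

1.2761


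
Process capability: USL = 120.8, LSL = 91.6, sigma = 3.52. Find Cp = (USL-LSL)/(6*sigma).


Cp = (USL - LSL) / (6 * sigma)
= (120.8 - 91.6) / (6 * 3.52)
= 29.2000 / 21.1200
= 1.3826

1.3826


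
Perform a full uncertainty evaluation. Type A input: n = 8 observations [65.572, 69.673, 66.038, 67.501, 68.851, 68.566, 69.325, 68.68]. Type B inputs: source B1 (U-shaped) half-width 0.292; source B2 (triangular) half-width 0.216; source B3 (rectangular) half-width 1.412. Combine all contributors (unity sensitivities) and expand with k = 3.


mean = (65.572 + 69.673 + 66.038 + 67.501 + 68.851 + 68.566 + 69.325 + 68.68) / 8 = 68.02575
s = sqrt(sum((x - mean)^2)/(n-1)) = 1.5142106
u_A = s / sqrt(n) = 1.5142106 / sqrt(8) = 0.53535429
u_B1 = 0.292 / sqrt(2) = 0.20647518
u_B2 = 0.216 / sqrt(6) = 0.088181631
u_B3 = 1.412 / sqrt(3) = 0.81521858
uc = sqrt(0.53535429^2 + 0.20647518^2 + 0.088181631^2 + 0.81521858^2) = 1.0007965
U = k * uc = 3 * 1.0007965
U = 3.0024

3.0024


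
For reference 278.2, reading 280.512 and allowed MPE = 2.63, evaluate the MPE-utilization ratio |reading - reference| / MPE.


e = indication - reference = 280.512 - 278.2 = 2.3120
|e| = 2.3120
ratio = |e| / MPE = 2.3120 / 2.63
ratio = 0.8791

0.8791


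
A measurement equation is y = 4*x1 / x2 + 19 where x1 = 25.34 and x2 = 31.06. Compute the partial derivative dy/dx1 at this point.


y = 4*x1 / x2 + 19
dy/dx1 = 4/x2
Evaluate at x2 = 31.06: c1 = 4 / 31.06
c1 = 0.1288

0.1288


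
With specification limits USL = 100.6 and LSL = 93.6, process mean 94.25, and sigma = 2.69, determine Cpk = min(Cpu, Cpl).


Cpu = (USL - mean) / (3*sigma) = (100.6 - 94.25) / (3*2.69) = 0.7869
Cpl = (mean - LSL) / (3*sigma) = (94.25 - 93.6) / (3*2.69) = 0.0805
Cpk = min(Cpu, Cpl) = 0.0805

0.0805


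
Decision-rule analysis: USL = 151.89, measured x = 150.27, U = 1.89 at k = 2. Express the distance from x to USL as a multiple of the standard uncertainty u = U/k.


u = U / k = 1.89 / 2 = 0.945
margin = |USL - x| = |151.89 - 150.27| = 1.62
z = margin / u = 1.62 / 0.945
z = 1.7143

1.7143


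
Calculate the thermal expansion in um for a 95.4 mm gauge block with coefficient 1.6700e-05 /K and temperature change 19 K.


dL = L * alpha * dT
= 95.4 * 1.6700e-05 * 19
= 0.0302704 mm
dL_um = 0.0302704 * 1000 = 30.2704 um

30.2704


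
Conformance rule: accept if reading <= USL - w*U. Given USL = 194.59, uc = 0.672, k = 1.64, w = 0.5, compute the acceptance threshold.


U = k * uc = 1.64 * 0.672 = 1.10208
guard band g = w * U = 0.5 * 1.10208 = 0.55104
AL = USL - g = 194.59 - 0.55104
AL = 194.0390

194.0390


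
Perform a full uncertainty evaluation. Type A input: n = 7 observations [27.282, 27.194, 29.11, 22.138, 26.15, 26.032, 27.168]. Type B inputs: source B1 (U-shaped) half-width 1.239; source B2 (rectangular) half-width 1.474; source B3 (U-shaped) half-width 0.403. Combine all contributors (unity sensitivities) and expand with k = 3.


mean = (27.282 + 27.194 + 29.11 + 22.138 + 26.15 + 26.032 + 27.168) / 7 = 26.43914286
s = sqrt(sum((x - mean)^2)/(n-1)) = 2.1484152
u_A = s / sqrt(n) = 2.1484152 / sqrt(7) = 0.81202462
u_B1 = 1.239 / sqrt(2) = 0.8761053
u_B2 = 1.474 / sqrt(3) = 0.8510143
u_B3 = 0.403 / sqrt(2) = 0.28496403
uc = sqrt(0.81202462^2 + 0.8761053^2 + 0.8510143^2 + 0.28496403^2) = 1.4941132
U = k * uc = 3 * 1.4941132
U = 4.4823

4.4823


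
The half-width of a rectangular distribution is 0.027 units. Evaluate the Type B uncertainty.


u_B = half_width / sqrt(3)
u_B = 0.027 / 1.7320508
u_B = 0.0156

0.0156


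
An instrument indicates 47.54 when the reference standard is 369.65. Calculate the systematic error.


Systematic error = measured - true
= 47.54 - 369.65
= -322.1100

-322.1100


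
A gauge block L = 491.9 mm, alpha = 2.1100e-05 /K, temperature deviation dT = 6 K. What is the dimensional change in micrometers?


dL = L * alpha * dT
= 491.9 * 2.1100e-05 * 6
= 0.0622745 mm
dL_um = 0.0622745 * 1000 = 62.2745 um

62.2745


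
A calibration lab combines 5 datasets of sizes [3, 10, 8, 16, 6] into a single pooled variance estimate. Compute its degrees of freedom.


nu = sum_i (n_i - 1)
nu = ((3 - 1) + (10 - 1) + (8 - 1) + (16 - 1) + (6 - 1))
nu = 2 + 9 + 7 + 15 + 5
nu = 38

38


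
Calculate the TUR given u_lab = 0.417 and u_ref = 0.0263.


TUR = u_lab / u_ref
= 0.417 / 0.0263
= 15.8555

15.8555


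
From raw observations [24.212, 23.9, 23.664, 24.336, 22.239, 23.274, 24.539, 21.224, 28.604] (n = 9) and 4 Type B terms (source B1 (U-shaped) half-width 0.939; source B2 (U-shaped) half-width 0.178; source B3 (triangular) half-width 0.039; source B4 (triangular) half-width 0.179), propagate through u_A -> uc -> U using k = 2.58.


mean = (24.212 + 23.9 + 23.664 + 24.336 + 22.239 + 23.274 + 24.539 + 21.224 + 28.604) / 9 = 23.99911111
s = sqrt(sum((x - mean)^2)/(n-1)) = 2.0341595
u_A = s / sqrt(n) = 2.0341595 / sqrt(9) = 0.67805317
u_B1 = 0.939 / sqrt(2) = 0.66397327
u_B2 = 0.178 / sqrt(2) = 0.12586501
u_B3 = 0.039 / sqrt(6) = 0.015921683
u_B4 = 0.179 / sqrt(6) = 0.073076444
uc = sqrt(0.67805317^2 + 0.66397327^2 + 0.12586501^2 + 0.015921683^2 + 0.073076444^2) = 0.96023553
U = k * uc = 2.58 * 0.96023553
U = 2.4774

2.4774


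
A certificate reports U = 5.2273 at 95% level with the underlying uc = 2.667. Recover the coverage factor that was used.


k = U / uc
k = 5.2273 / 2.667
k = 1.96

1.96


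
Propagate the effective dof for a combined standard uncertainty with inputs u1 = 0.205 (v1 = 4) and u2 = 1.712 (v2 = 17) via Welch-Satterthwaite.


uc = sqrt(u1^2 + u2^2) = sqrt(0.205^2 + 1.712^2) = 1.72423
v_eff = uc^4 / (u1^4/v1 + u2^4/v2)
= 1.72423^4 / (0.205^4/4 + 1.712^4/17)
= 8.8385452 / 0.5057611
v_eff = 17.4757

17.4757


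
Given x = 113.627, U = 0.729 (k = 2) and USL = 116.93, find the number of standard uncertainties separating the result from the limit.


u = U / k = 0.729 / 2 = 0.3645
margin = |USL - x| = |116.93 - 113.627| = 3.303
z = margin / u = 3.303 / 0.3645
z = 9.0617

9.0617


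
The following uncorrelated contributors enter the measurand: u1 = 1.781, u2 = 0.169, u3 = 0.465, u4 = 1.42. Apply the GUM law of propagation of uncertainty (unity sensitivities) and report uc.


uc = sqrt(1.781^2 + 0.169^2 + 0.465^2 + 1.42^2)
uc = sqrt(5.433147)
uc = 2.3309

2.3309


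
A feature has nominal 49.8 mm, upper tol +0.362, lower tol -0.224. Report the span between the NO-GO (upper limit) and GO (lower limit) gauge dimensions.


GO = nominal - lower_tol (smallest hole = maximum material condition)
GO = 49.8 - 0.224 = 49.576
NO-GO = nominal + upper_tol (largest hole = least material condition)
NO-GO = 49.8 + 0.362 = 50.162
spread = NO-GO - GO = 50.162 - 49.576 = 0.5860

0.5860


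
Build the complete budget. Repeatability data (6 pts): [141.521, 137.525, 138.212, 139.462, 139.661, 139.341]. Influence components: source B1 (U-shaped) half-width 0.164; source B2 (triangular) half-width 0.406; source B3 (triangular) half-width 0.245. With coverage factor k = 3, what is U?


mean = (141.521 + 137.525 + 138.212 + 139.462 + 139.661 + 139.341) / 6 = 139.287
s = sqrt(sum((x - mean)^2)/(n-1)) = 1.3729124
u_A = s / sqrt(n) = 1.3729124 / sqrt(6) = 0.56048914
u_B1 = 0.164 / sqrt(2) = 0.11596551
u_B2 = 0.406 / sqrt(6) = 0.16574881
u_B3 = 0.245 / sqrt(6) = 0.10002083
uc = sqrt(0.56048914^2 + 0.11596551^2 + 0.16574881^2 + 0.10002083^2) = 0.60421264
U = k * uc = 3 * 0.60421264
U = 1.8126

1.8126


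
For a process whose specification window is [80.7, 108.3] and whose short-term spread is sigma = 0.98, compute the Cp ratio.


Cp = (USL - LSL) / (6 * sigma)
= (108.3 - 80.7) / (6 * 0.98)
= 27.6000 / 5.8800
= 4.6939

4.6939


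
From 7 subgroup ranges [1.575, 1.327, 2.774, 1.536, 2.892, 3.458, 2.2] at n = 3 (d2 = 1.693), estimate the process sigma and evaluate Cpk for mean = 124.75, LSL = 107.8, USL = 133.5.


R_bar = (1.575 + 1.327 + 2.774 + 1.536 + 2.892 + 3.458 + 2.2) / 7 = 2.2517143
sigma = R_bar / d2 = 2.2517143 / 1.693 = 1.3300144
Cp = (USL - LSL)/(6*sigma) = (133.5 - 107.8)/(6*1.3300144) = 3.2205
Cpu = (133.5 - 124.75)/(3*1.3300144) = 2.1930
Cpl = (124.75 - 107.8)/(3*1.3300144) = 4.2481
Cpk = min(Cpu, Cpl) = 2.1930

2.1930


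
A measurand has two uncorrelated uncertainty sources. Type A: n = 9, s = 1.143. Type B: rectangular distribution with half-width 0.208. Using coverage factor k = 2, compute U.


u_A = s / sqrt(n) = 1.143 / sqrt(9) = 0.381
u_B = half_width / sqrt(3) = 0.208 / sqrt(3) = 0.12008886
uc = sqrt(u_A^2 + u_B^2) = sqrt(0.381^2 + 0.12008886^2) = 0.39947758
U = k * uc = 2 * 0.39947758
U = 0.7990

0.7990


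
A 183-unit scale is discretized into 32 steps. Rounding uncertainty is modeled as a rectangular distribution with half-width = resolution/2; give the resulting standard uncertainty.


resolution = range / divisions
resolution = 183 / 32 = 5.71875
u_res = resolution / (2*sqrt(3))
u_res = 5.71875 / 3.4641016
u_res = 1.6509

1.6509


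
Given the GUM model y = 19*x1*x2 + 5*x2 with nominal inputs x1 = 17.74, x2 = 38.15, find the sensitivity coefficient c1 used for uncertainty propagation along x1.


y = 19*x1*x2 + 5*x2
dy/dx1 = 19*x2
Evaluate at x2 = 38.15: c1 = 19 * 38.15
c1 = 724.8500

724.8500


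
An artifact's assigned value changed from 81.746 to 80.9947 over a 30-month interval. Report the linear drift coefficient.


rate = (v2 - v1) / months
= (80.9947 - 81.746) / 30
= -0.7513 / 30
= -0.0250

-0.0250


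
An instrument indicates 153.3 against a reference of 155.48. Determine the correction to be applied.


Correction = standard - reading
= 155.48 - 153.3
= 2.1800

2.1800


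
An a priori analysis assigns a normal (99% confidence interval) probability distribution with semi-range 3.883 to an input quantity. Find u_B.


u_B = half_width / 2.576
u_B = 3.883 / 2.576
u_B = 1.5074

1.5074


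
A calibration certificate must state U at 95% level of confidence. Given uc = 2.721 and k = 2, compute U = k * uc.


U = k * uc
U = 2 * 2.721
U = 5.4420

5.4420


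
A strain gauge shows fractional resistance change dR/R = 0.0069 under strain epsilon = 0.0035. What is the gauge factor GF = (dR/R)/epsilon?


GF = (dR/R) / epsilon
= 0.0069 / 0.0035
= 1.9714

1.9714


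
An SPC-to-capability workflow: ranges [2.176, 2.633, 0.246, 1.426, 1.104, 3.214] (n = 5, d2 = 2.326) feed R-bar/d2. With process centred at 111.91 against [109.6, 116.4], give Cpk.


R_bar = (2.176 + 2.633 + 0.246 + 1.426 + 1.104 + 3.214) / 6 = 1.7998333
sigma = R_bar / d2 = 1.7998333 / 2.326 = 0.77378904
Cp = (USL - LSL)/(6*sigma) = (116.4 - 109.6)/(6*0.77378904) = 1.4647
Cpu = (116.4 - 111.91)/(3*0.77378904) = 1.9342
Cpl = (111.91 - 109.6)/(3*0.77378904) = 0.9951
Cpk = min(Cpu, Cpl) = 0.9951

0.9951


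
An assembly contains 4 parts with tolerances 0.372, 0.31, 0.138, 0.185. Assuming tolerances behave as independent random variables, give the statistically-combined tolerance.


RSS = sqrt(0.372^2 + 0.31^2 + 0.138^2 + 0.185^2)
= sqrt(0.287753)
= 0.5364

0.5364


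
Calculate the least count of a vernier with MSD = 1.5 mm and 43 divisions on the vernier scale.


LC = MSD / n_div
= 1.5 / 43
= 0.0349

0.0349


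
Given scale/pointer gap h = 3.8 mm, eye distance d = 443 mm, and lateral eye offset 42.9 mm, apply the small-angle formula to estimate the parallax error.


error = h * offset / d
= 3.8 * 42.9 / 443
= 0.3680

0.3680


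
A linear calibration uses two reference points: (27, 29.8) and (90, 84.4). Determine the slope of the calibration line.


slope = (y2 - y1) / (x2 - x1)
= (84.4 - 29.8) / (90 - 27)
= 54.6000 / 63
= 0.8667

0.8667


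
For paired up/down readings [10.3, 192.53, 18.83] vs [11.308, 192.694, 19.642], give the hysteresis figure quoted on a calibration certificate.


|10.3 - 11.308| = 1.0080
|192.53 - 192.694| = 0.1640
|18.83 - 19.642| = 0.8120
hysteresis = max(diffs) = 1.0080

1.0080


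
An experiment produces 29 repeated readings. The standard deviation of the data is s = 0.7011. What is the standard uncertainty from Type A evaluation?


u_A = s / sqrt(n)
u_A = 0.7011 / sqrt(29)
u_A = 0.7011 / 5.3851648
u_A = 0.1302

0.1302


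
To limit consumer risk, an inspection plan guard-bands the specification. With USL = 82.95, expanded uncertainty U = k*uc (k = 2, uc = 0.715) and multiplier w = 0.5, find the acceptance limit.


U = k * uc = 2 * 0.715 = 1.43
guard band g = w * U = 0.5 * 1.43 = 0.715
AL = USL - g = 82.95 - 0.715
AL = 82.2350

82.2350


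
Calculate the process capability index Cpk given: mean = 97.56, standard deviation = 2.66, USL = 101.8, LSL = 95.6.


Cpu = (USL - mean) / (3*sigma) = (101.8 - 97.56) / (3*2.66) = 0.5313
Cpl = (mean - LSL) / (3*sigma) = (97.56 - 95.6) / (3*2.66) = 0.2456
Cpk = min(Cpu, Cpl) = 0.2456

0.2456


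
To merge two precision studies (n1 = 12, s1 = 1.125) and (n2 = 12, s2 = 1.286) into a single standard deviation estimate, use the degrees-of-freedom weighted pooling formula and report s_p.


s_p = sqrt(((n1-1)*s1^2 + (n2-1)*s2^2) / (n1+n2-2))
numerator = (12-1)*1.125^2 + (12-1)*1.286^2 = 13.921875 + 18.191756 = 32.113631
denominator = 12 + 12 - 2 = 22
s_p^2 = 32.113631 / 22 = 1.4597105
s_p = sqrt(1.4597105) = 1.2082

1.2082


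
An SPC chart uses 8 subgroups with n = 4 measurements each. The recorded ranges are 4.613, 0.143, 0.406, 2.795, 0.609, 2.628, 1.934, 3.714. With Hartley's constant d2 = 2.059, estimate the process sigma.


R_bar = (4.613 + 0.143 + 0.406 + 2.795 + 0.609 + 2.628 + 1.934 + 3.714) / 8
R_bar = 16.842 / 8 = 2.10525
sigma_hat = R_bar / d2 = 2.10525 / 2.059 = 1.0225

1.0225


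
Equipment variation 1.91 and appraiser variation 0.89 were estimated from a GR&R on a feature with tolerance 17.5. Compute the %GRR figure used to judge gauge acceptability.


GRR = sqrt(EV^2 + AV^2) = sqrt(1.91^2 + 0.89^2) = 2.1071782
%GRR = GRR / tol * 100 = 2.1071782 / 17.5 * 100
%GRR = 12.0410

12.0410


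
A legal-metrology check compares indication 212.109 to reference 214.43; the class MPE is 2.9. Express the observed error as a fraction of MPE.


e = indication - reference = 212.109 - 214.43 = -2.3210
|e| = 2.3210
ratio = |e| / MPE = 2.3210 / 2.9
ratio = 0.8003

0.8003


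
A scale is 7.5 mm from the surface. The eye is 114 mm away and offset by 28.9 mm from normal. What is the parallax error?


error = h * offset / d
= 7.5 * 28.9 / 114
= 1.9013

1.9013


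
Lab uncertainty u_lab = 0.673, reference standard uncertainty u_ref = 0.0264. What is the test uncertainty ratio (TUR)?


TUR = u_lab / u_ref
= 0.673 / 0.0264
= 25.4924

25.4924


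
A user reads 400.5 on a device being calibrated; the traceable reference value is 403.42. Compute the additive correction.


Correction = standard - reading
= 403.42 - 400.5
= 2.9200

2.9200


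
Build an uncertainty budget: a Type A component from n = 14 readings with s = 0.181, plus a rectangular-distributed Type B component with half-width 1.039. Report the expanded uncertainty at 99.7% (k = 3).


u_A = s / sqrt(n) = 0.181 / sqrt(14) = 0.048374285
u_B = half_width / sqrt(3) = 1.039 / sqrt(3) = 0.59986693
uc = sqrt(u_A^2 + u_B^2) = sqrt(0.048374285^2 + 0.59986693^2) = 0.60181426
U = k * uc = 3 * 0.60181426
U = 1.8054

1.8054


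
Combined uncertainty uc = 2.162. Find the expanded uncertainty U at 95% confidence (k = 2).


U = k * uc
U = 2 * 2.162
U = 4.3240

4.3240


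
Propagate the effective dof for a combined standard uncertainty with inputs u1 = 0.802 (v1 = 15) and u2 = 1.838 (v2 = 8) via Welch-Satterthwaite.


uc = sqrt(u1^2 + u2^2) = sqrt(0.802^2 + 1.838^2) = 2.0053548
v_eff = uc^4 / (u1^4/v1 + u2^4/v2)
= 2.0053548^4 / (0.802^4/15 + 1.838^4/8)
= 16.172043 / 1.4541473
v_eff = 11.1213

11.1213


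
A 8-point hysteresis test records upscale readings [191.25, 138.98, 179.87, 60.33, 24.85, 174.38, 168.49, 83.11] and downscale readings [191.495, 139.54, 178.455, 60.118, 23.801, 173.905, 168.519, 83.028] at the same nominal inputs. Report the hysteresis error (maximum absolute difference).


|191.25 - 191.495| = 0.2450
|138.98 - 139.54| = 0.5600
|179.87 - 178.455| = 1.4150
|60.33 - 60.118| = 0.2120
|24.85 - 23.801| = 1.0490
|174.38 - 173.905| = 0.4750
|168.49 - 168.519| = 0.0290
|83.11 - 83.028| = 0.0820
hysteresis = max(diffs) = 1.4150

1.4150


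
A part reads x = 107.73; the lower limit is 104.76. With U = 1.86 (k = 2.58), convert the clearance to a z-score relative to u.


u = U / k = 1.86 / 2.58 = 0.72093023
margin = |LSL - x| = |104.76 - 107.73| = 2.97
z = margin / u = 2.97 / 0.72093023
z = 4.1197

4.1197


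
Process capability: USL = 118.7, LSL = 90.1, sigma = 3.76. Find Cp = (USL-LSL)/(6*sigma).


Cp = (USL - LSL) / (6 * sigma)
= (118.7 - 90.1) / (6 * 3.76)
= 28.6000 / 22.5600
= 1.2677

1.2677


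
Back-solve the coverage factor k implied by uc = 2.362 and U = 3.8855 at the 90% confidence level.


k = U / uc
k = 3.8855 / 2.362
k = 1.645

1.645


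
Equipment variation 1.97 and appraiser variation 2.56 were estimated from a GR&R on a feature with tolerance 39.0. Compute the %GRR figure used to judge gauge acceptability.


GRR = sqrt(EV^2 + AV^2) = sqrt(1.97^2 + 2.56^2) = 3.2302477
%GRR = GRR / tol * 100 = 3.2302477 / 39.0 * 100
%GRR = 8.2827

8.2827


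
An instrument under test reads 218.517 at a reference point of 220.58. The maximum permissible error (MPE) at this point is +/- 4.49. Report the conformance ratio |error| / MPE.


e = indication - reference = 218.517 - 220.58 = -2.0630
|e| = 2.0630
ratio = |e| / MPE = 2.0630 / 4.49
ratio = 0.4595

0.4595


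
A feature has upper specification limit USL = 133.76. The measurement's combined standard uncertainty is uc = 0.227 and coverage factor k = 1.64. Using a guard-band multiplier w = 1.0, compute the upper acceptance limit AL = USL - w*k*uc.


U = k * uc = 1.64 * 0.227 = 0.37228
guard band g = w * U = 1.0 * 0.37228 = 0.37228
AL = USL - g = 133.76 - 0.37228
AL = 133.3877

133.3877


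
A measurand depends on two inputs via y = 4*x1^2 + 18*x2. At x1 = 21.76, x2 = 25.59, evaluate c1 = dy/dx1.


y = 4*x1^2 + 18*x2
dy/dx1 = 2*4*x1
Evaluate at x1 = 21.76: c1 = 8 * 21.76
c1 = 174.0800

174.0800


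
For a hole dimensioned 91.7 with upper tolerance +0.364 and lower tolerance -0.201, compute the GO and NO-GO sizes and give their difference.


GO = nominal - lower_tol (smallest hole = maximum material condition)
GO = 91.7 - 0.201 = 91.499
NO-GO = nominal + upper_tol (largest hole = least material condition)
NO-GO = 91.7 + 0.364 = 92.064
spread = NO-GO - GO = 92.064 - 91.499 = 0.5650

0.5650


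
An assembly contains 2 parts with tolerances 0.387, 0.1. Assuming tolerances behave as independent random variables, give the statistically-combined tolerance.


RSS = sqrt(0.387^2 + 0.1^2)
= sqrt(0.159769)
= 0.3997

0.3997


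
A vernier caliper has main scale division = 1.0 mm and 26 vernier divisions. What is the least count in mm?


LC = MSD / n_div
= 1.0 / 26
= 0.0385

0.0385


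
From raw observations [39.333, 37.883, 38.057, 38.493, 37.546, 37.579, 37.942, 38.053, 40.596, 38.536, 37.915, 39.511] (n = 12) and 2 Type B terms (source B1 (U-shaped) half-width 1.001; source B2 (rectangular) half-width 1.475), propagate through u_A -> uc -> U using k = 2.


mean = (39.333 + 37.883 + 38.057 + 38.493 + 37.546 + 37.579 + 37.942 + 38.053 + 40.596 + 38.536 + 37.915 + 39.511) / 12 = 38.45366667
s = sqrt(sum((x - mean)^2)/(n-1)) = 0.9181752
u_A = s / sqrt(n) = 0.9181752 / sqrt(12) = 0.26505435
u_B1 = 1.001 / sqrt(2) = 0.70781389
u_B2 = 1.475 / sqrt(3) = 0.85159165
uc = sqrt(0.26505435^2 + 0.70781389^2 + 0.85159165^2) = 1.1386231
U = k * uc = 2 * 1.1386231
U = 2.2772

2.2772


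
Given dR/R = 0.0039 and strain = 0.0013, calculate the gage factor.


GF = (dR/R) / epsilon
= 0.0039 / 0.0013
= 3.0000

3.0000


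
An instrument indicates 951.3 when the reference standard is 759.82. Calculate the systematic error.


Systematic error = measured - true
= 951.3 - 759.82
= 191.4800

191.4800


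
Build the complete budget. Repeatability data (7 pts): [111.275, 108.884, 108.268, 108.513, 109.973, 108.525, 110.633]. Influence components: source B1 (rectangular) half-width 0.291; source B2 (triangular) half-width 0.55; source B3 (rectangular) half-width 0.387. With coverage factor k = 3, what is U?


mean = (111.275 + 108.884 + 108.268 + 108.513 + 109.973 + 108.525 + 110.633) / 7 = 109.4387143
s = sqrt(sum((x - mean)^2)/(n-1)) = 1.1870008
u_A = s / sqrt(n) = 1.1870008 / sqrt(7) = 0.44864413
u_B1 = 0.291 / sqrt(3) = 0.16800893
u_B2 = 0.55 / sqrt(6) = 0.22453656
u_B3 = 0.387 / sqrt(3) = 0.22343455
uc = sqrt(0.44864413^2 + 0.16800893^2 + 0.22453656^2 + 0.22343455^2) = 0.57432414
U = k * uc = 3 * 0.57432414
U = 1.7230

1.7230


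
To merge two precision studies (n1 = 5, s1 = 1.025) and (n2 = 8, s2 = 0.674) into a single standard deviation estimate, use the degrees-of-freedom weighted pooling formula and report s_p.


s_p = sqrt(((n1-1)*s1^2 + (n2-1)*s2^2) / (n1+n2-2))
numerator = (5-1)*1.025^2 + (8-1)*0.674^2 = 4.2025 + 3.179932 = 7.382432
denominator = 5 + 8 - 2 = 11
s_p^2 = 7.382432 / 11 = 0.67113018
s_p = sqrt(0.67113018) = 0.8192

0.8192


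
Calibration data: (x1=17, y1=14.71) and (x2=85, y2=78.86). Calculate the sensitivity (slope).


slope = (y2 - y1) / (x2 - x1)
= (78.86 - 14.71) / (85 - 17)
= 64.1500 / 68
= 0.9434

0.9434


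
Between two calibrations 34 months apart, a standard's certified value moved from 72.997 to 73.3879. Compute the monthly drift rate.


rate = (v2 - v1) / months
= (73.3879 - 72.997) / 34
= 0.3909 / 34
= 0.0115

0.0115


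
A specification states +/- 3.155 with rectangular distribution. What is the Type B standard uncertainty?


u_B = half_width / sqrt(3)
u_B = 3.155 / 1.7320508
u_B = 1.8215

1.8215


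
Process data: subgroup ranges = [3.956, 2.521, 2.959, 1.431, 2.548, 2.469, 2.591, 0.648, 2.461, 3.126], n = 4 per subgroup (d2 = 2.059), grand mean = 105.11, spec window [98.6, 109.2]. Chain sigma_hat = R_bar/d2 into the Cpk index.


R_bar = (3.956 + 2.521 + 2.959 + 1.431 + 2.548 + 2.469 + 2.591 + 0.648 + 2.461 + 3.126) / 10 = 2.471
sigma = R_bar / d2 = 2.471 / 2.059 = 1.2000971
Cp = (USL - LSL)/(6*sigma) = (109.2 - 98.6)/(6*1.2000971) = 1.4721
Cpu = (109.2 - 105.11)/(3*1.2000971) = 1.1360
Cpl = (105.11 - 98.6)/(3*1.2000971) = 1.8082
Cpk = min(Cpu, Cpl) = 1.1360

1.1360


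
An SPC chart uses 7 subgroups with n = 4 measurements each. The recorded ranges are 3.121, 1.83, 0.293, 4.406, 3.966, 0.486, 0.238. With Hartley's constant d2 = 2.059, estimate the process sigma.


R_bar = (3.121 + 1.83 + 0.293 + 4.406 + 3.966 + 0.486 + 0.238) / 7
R_bar = 14.34 / 7 = 2.0485714
sigma_hat = R_bar / d2 = 2.0485714 / 2.059 = 0.9949

0.9949


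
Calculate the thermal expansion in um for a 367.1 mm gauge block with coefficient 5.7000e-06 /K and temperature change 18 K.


dL = L * alpha * dT
= 367.1 * 5.7000e-06 * 18
= 0.0376645 mm
dL_um = 0.0376645 * 1000 = 37.6645 um

37.6645


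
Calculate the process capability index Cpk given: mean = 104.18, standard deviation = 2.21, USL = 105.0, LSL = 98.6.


Cpu = (USL - mean) / (3*sigma) = (105.0 - 104.18) / (3*2.21) = 0.1237
Cpl = (mean - LSL) / (3*sigma) = (104.18 - 98.6) / (3*2.21) = 0.8416
Cpk = min(Cpu, Cpl) = 0.1237

0.1237


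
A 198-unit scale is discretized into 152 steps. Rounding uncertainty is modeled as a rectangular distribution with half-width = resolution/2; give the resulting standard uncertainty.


resolution = range / divisions
resolution = 198 / 152 = 1.3026316
u_res = resolution / (2*sqrt(3))
u_res = 1.3026316 / 3.4641016
u_res = 0.3760

0.3760


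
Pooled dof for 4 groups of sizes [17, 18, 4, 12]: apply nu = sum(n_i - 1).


nu = sum_i (n_i - 1)
nu = ((17 - 1) + (18 - 1) + (4 - 1) + (12 - 1))
nu = 16 + 17 + 3 + 11
nu = 47

47


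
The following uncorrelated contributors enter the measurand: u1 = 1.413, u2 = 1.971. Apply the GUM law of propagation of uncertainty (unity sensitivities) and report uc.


uc = sqrt(1.413^2 + 1.971^2)
uc = sqrt(5.88141)
uc = 2.4252

2.4252


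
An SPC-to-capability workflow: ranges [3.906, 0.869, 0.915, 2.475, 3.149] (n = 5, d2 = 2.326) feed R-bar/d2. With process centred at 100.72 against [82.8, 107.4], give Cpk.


R_bar = (3.906 + 0.869 + 0.915 + 2.475 + 3.149) / 5 = 2.2628
sigma = R_bar / d2 = 2.2628 / 2.326 = 0.97282889
Cp = (USL - LSL)/(6*sigma) = (107.4 - 82.8)/(6*0.97282889) = 4.2145
Cpu = (107.4 - 100.72)/(3*0.97282889) = 2.2889
Cpl = (100.72 - 82.8)/(3*0.97282889) = 6.1402
Cpk = min(Cpu, Cpl) = 2.2889

2.2889


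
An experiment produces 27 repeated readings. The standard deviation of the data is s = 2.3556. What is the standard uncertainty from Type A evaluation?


u_A = s / sqrt(n)
u_A = 2.3556 / sqrt(27)
u_A = 2.3556 / 5.1961524
u_A = 0.4533

0.4533


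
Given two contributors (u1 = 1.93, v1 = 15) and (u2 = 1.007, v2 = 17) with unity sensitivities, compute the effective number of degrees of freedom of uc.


uc = sqrt(u1^2 + u2^2) = sqrt(1.93^2 + 1.007^2) = 2.1769127
v_eff = uc^4 / (u1^4/v1 + u2^4/v2)
= 2.1769127^4 / (1.93^4/15 + 1.007^4/17)
= 22.457637 / 0.98547996
v_eff = 22.7885

22.7885


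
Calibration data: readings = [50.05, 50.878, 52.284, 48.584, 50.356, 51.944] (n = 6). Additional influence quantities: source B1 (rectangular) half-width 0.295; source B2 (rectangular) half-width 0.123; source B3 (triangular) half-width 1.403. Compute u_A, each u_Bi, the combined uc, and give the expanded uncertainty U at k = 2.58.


mean = (50.05 + 50.878 + 52.284 + 48.584 + 50.356 + 51.944) / 6 = 50.68266667
s = sqrt(sum((x - mean)^2)/(n-1)) = 1.3494269
u_A = s / sqrt(n) = 1.3494269 / sqrt(6) = 0.55090123
u_B1 = 0.295 / sqrt(3) = 0.17031833
u_B2 = 0.123 / sqrt(3) = 0.071014083
u_B3 = 1.403 / sqrt(6) = 0.57277235
uc = sqrt(0.55090123^2 + 0.17031833^2 + 0.071014083^2 + 0.57277235^2) = 0.81585027
U = k * uc = 2.58 * 0.81585027
U = 2.1049

2.1049


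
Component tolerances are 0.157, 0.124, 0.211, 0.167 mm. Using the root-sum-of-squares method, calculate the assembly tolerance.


RSS = sqrt(0.157^2 + 0.124^2 + 0.211^2 + 0.167^2)
= sqrt(0.112435)
= 0.3353

0.3353


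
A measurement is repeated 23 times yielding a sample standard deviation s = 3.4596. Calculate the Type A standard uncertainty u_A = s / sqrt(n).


u_A = s / sqrt(n)
u_A = 3.4596 / sqrt(23)
u_A = 3.4596 / 4.7958315
u_A = 0.7214

0.7214


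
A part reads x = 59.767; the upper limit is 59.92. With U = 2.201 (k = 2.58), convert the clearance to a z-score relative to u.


u = U / k = 2.201 / 2.58 = 0.85310078
margin = |USL - x| = |59.92 - 59.767| = 0.153
z = margin / u = 0.153 / 0.85310078
z = 0.1793

0.1793


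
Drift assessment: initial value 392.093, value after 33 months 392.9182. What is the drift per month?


rate = (v2 - v1) / months
= (392.9182 - 392.093) / 33
= 0.8252 / 33
= 0.0250

0.0250


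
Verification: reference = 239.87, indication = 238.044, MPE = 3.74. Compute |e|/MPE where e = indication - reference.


e = indication - reference = 238.044 - 239.87 = -1.8260
|e| = 1.8260
ratio = |e| / MPE = 1.8260 / 3.74
ratio = 0.4882

0.4882


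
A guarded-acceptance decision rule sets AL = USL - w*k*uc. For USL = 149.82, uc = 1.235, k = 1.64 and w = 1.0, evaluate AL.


U = k * uc = 1.64 * 1.235 = 2.0254
guard band g = w * U = 1.0 * 2.0254 = 2.0254
AL = USL - g = 149.82 - 2.0254
AL = 147.7946

147.7946


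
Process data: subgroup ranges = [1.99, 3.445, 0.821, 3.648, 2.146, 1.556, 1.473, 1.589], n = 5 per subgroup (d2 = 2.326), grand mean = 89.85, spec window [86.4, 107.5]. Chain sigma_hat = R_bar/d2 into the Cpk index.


R_bar = (1.99 + 3.445 + 0.821 + 3.648 + 2.146 + 1.556 + 1.473 + 1.589) / 8 = 2.0835
sigma = R_bar / d2 = 2.0835 / 2.326 = 0.89574377
Cp = (USL - LSL)/(6*sigma) = (107.5 - 86.4)/(6*0.89574377) = 3.9260
Cpu = (107.5 - 89.85)/(3*0.89574377) = 6.5681
Cpl = (89.85 - 86.4)/(3*0.89574377) = 1.2838
Cpk = min(Cpu, Cpl) = 1.2838

1.2838


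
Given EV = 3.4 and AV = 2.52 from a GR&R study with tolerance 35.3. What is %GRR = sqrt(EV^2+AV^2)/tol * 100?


GRR = sqrt(EV^2 + AV^2) = sqrt(3.4^2 + 2.52^2) = 4.2320681
%GRR = GRR / tol * 100 = 4.2320681 / 35.3 * 100
%GRR = 11.9889

11.9889


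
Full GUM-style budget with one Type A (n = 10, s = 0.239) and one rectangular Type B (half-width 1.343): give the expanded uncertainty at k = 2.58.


u_A = s / sqrt(n) = 0.239 / sqrt(10) = 0.075578436
u_B = half_width / sqrt(3) = 1.343 / sqrt(3) = 0.77538141
uc = sqrt(u_A^2 + u_B^2) = sqrt(0.075578436^2 + 0.77538141^2) = 0.77905612
U = k * uc = 2.58 * 0.77905612
U = 2.0100

2.0100


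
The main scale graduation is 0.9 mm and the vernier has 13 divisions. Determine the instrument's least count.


LC = MSD / n_div
= 0.9 / 13
= 0.0692

0.0692


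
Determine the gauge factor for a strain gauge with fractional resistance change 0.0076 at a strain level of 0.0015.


GF = (dR/R) / epsilon
= 0.0076 / 0.0015
= 5.0667

5.0667


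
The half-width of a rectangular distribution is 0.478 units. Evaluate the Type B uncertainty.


u_B = half_width / sqrt(3)
u_B = 0.478 / 1.7320508
u_B = 0.2760

0.2760


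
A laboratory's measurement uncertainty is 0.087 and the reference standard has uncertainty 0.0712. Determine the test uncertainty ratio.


TUR = u_lab / u_ref
= 0.087 / 0.0712
= 1.2219

1.2219


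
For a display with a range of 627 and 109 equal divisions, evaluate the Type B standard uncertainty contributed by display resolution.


resolution = range / divisions
resolution = 627 / 109 = 5.7522936
u_res = resolution / (2*sqrt(3))
u_res = 5.7522936 / 3.4641016
u_res = 1.6605

1.6605


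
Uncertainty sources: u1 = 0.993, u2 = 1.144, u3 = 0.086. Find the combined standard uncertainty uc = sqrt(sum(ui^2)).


uc = sqrt(0.993^2 + 1.144^2 + 0.086^2)
uc = sqrt(2.302181)
uc = 1.5173

1.5173


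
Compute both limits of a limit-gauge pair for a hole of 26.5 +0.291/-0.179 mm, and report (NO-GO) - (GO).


GO = nominal - lower_tol (smallest hole = maximum material condition)
GO = 26.5 - 0.179 = 26.321
NO-GO = nominal + upper_tol (largest hole = least material condition)
NO-GO = 26.5 + 0.291 = 26.791
spread = NO-GO - GO = 26.791 - 26.321 = 0.4700

0.4700


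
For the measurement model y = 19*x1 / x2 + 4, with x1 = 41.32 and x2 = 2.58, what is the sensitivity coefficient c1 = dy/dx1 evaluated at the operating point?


y = 19*x1 / x2 + 4
dy/dx1 = 19/x2
Evaluate at x2 = 2.58: c1 = 19 / 2.58
c1 = 7.3643

7.3643


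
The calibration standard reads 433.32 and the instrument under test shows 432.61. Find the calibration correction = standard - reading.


Correction = standard - reading
= 433.32 - 432.61
= 0.7100

0.7100


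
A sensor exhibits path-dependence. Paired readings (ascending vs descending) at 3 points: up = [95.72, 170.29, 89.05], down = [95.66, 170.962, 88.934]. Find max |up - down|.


|95.72 - 95.66| = 0.0600
|170.29 - 170.962| = 0.6720
|89.05 - 88.934| = 0.1160
hysteresis = max(diffs) = 0.6720

0.6720


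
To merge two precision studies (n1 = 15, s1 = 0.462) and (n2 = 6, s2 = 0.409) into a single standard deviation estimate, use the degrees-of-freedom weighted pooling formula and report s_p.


s_p = sqrt(((n1-1)*s1^2 + (n2-1)*s2^2) / (n1+n2-2))
numerator = (15-1)*0.462^2 + (6-1)*0.409^2 = 2.988216 + 0.836405 = 3.824621
denominator = 15 + 6 - 2 = 19
s_p^2 = 3.824621 / 19 = 0.20129584
s_p = sqrt(0.20129584) = 0.4487

0.4487


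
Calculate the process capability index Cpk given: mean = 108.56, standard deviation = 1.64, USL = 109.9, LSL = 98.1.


Cpu = (USL - mean) / (3*sigma) = (109.9 - 108.56) / (3*1.64) = 0.2724
Cpl = (mean - LSL) / (3*sigma) = (108.56 - 98.1) / (3*1.64) = 2.1260
Cpk = min(Cpu, Cpl) = 0.2724

0.2724


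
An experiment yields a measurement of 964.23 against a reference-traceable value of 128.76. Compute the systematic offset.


Systematic error = measured - true
= 964.23 - 128.76
= 835.4700

835.4700


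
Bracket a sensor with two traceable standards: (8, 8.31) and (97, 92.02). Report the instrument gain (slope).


slope = (y2 - y1) / (x2 - x1)
= (92.02 - 8.31) / (97 - 8)
= 83.7100 / 89
= 0.9406

0.9406


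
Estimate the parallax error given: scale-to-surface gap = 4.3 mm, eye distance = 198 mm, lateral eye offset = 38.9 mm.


error = h * offset / d
= 4.3 * 38.9 / 198
= 0.8448

0.8448


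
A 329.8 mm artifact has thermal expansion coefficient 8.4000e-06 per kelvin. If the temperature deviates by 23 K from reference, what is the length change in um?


dL = L * alpha * dT
= 329.8 * 8.4000e-06 * 23
= 0.0637174 mm
dL_um = 0.0637174 * 1000 = 63.7174 um

63.7174


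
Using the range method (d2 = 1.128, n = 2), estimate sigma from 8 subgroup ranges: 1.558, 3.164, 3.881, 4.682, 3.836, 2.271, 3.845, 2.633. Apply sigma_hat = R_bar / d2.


R_bar = (1.558 + 3.164 + 3.881 + 4.682 + 3.836 + 2.271 + 3.845 + 2.633) / 8
R_bar = 25.87 / 8 = 3.23375
sigma_hat = R_bar / d2 = 3.23375 / 1.128 = 2.8668

2.8668


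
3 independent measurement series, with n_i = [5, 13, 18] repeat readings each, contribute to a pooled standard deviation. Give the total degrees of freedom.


nu = sum_i (n_i - 1)
nu = ((5 - 1) + (13 - 1) + (18 - 1))
nu = 4 + 12 + 17
nu = 33

33


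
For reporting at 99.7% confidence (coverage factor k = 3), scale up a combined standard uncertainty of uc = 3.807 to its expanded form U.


U = k * uc
U = 3 * 3.807
U = 11.4210

11.4210


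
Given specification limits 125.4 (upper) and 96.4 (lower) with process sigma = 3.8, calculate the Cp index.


Cp = (USL - LSL) / (6 * sigma)
= (125.4 - 96.4) / (6 * 3.8)
= 29.0000 / 22.8000
= 1.2719

1.2719


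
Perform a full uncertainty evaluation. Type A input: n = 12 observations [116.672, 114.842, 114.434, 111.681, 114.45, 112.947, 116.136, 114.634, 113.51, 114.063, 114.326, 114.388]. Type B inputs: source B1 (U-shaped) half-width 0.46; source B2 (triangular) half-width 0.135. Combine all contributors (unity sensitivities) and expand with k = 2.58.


mean = (116.672 + 114.842 + 114.434 + 111.681 + 114.45 + 112.947 + 116.136 + 114.634 + 113.51 + 114.063 + 114.326 + 114.388) / 12 = 114.34025
s = sqrt(sum((x - mean)^2)/(n-1)) = 1.3073942
u_A = s / sqrt(n) = 1.3073942 / sqrt(12) = 0.3774122
u_B1 = 0.46 / sqrt(2) = 0.32526912
u_B2 = 0.135 / sqrt(6) = 0.055113519
uc = sqrt(0.3774122^2 + 0.32526912^2 + 0.055113519^2) = 0.50127584
U = k * uc = 2.58 * 0.50127584
U = 1.2933

1.2933


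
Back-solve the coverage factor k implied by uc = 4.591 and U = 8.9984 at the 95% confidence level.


k = U / uc
k = 8.9984 / 4.591
k = 1.96

1.96


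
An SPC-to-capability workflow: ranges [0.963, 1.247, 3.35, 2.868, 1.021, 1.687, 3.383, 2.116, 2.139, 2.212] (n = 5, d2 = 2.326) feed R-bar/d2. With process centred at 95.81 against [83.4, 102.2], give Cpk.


R_bar = (0.963 + 1.247 + 3.35 + 2.868 + 1.021 + 1.687 + 3.383 + 2.116 + 2.139 + 2.212) / 10 = 2.0986
sigma = R_bar / d2 = 2.0986 / 2.326 = 0.9022356
Cp = (USL - LSL)/(6*sigma) = (102.2 - 83.4)/(6*0.9022356) = 3.4729
Cpu = (102.2 - 95.81)/(3*0.9022356) = 2.3608
Cpl = (95.81 - 83.4)/(3*0.9022356) = 4.5849
Cpk = min(Cpu, Cpl) = 2.3608

2.3608


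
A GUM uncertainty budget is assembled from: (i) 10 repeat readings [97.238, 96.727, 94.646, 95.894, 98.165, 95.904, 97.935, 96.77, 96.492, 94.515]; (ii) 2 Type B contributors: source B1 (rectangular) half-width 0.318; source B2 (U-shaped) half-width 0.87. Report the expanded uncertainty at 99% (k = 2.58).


mean = (97.238 + 96.727 + 94.646 + 95.894 + 98.165 + 95.904 + 97.935 + 96.77 + 96.492 + 94.515) / 10 = 96.4286
s = sqrt(sum((x - mean)^2)/(n-1)) = 1.2269927
u_A = s / sqrt(n) = 1.2269927 / sqrt(10) = 0.38800916
u_B1 = 0.318 / sqrt(3) = 0.18359739
u_B2 = 0.87 / sqrt(2) = 0.6151829
uc = sqrt(0.38800916^2 + 0.18359739^2 + 0.6151829^2) = 0.75013939
U = k * uc = 2.58 * 0.75013939
U = 1.9354

1.9354


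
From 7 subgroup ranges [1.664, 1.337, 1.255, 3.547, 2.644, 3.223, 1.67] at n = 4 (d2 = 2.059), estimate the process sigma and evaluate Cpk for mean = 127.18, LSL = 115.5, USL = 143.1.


R_bar = (1.664 + 1.337 + 1.255 + 3.547 + 2.644 + 3.223 + 1.67) / 7 = 2.1914286
sigma = R_bar / d2 = 2.1914286 / 2.059 = 1.0643169
Cp = (USL - LSL)/(6*sigma) = (143.1 - 115.5)/(6*1.0643169) = 4.3220
Cpu = (143.1 - 127.18)/(3*1.0643169) = 4.9860
Cpl = (127.18 - 115.5)/(3*1.0643169) = 3.6581
Cpk = min(Cpu, Cpl) = 3.6581

3.6581


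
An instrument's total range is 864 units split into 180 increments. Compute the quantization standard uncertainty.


resolution = range / divisions
resolution = 864 / 180 = 4.8
u_res = resolution / (2*sqrt(3))
u_res = 4.8 / 3.4641016
u_res = 1.3856

1.3856


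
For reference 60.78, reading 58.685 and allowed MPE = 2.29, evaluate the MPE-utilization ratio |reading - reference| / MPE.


e = indication - reference = 58.685 - 60.78 = -2.0950
|e| = 2.0950
ratio = |e| / MPE = 2.0950 / 2.29
ratio = 0.9148

0.9148


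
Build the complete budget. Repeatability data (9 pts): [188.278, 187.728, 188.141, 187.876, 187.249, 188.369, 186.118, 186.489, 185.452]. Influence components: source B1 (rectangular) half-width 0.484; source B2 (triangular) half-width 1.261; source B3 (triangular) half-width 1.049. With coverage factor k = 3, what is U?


mean = (188.278 + 187.728 + 188.141 + 187.876 + 187.249 + 188.369 + 186.118 + 186.489 + 185.452) / 9 = 187.3
s = sqrt(sum((x - mean)^2)/(n-1)) = 1.0484534
u_A = s / sqrt(n) = 1.0484534 / sqrt(9) = 0.34948447
u_B1 = 0.484 / sqrt(3) = 0.27943753
u_B2 = 1.261 / sqrt(6) = 0.51480109
u_B3 = 1.049 / sqrt(6) = 0.42825246
uc = sqrt(0.34948447^2 + 0.27943753^2 + 0.51480109^2 + 0.42825246^2) = 0.80538504
U = k * uc = 3 * 0.80538504
U = 2.4162

2.4162


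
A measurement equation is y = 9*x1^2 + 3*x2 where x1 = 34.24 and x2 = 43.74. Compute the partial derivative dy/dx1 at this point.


y = 9*x1^2 + 3*x2
dy/dx1 = 2*9*x1
Evaluate at x1 = 34.24: c1 = 18 * 34.24
c1 = 616.3200

616.3200


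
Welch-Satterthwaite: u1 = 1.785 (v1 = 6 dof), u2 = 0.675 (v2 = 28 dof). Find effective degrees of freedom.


uc = sqrt(u1^2 + u2^2) = sqrt(1.785^2 + 0.675^2) = 1.9083632
v_eff = uc^4 / (u1^4/v1 + u2^4/v2)
= 1.9083632^4 / (1.785^4/6 + 0.675^4/28)
= 13.263072 / 1.699419
v_eff = 7.8045

7.8045


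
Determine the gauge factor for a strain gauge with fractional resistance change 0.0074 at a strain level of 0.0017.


GF = (dR/R) / epsilon
= 0.0074 / 0.0017
= 4.3529

4.3529


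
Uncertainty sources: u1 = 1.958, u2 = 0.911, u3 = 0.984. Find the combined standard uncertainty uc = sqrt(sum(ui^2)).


uc = sqrt(1.958^2 + 0.911^2 + 0.984^2)
uc = sqrt(5.631941)
uc = 2.3732

2.3732


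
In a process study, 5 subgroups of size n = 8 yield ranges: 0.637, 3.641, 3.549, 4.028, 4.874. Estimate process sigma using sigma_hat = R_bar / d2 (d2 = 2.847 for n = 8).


R_bar = (0.637 + 3.641 + 3.549 + 4.028 + 4.874) / 5
R_bar = 16.729 / 5 = 3.3458
sigma_hat = R_bar / d2 = 3.3458 / 2.847 = 1.1752

1.1752


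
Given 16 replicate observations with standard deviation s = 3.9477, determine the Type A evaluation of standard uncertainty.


u_A = s / sqrt(n)
u_A = 3.9477 / sqrt(16)
u_A = 3.9477 / 4
u_A = 0.9869

0.9869


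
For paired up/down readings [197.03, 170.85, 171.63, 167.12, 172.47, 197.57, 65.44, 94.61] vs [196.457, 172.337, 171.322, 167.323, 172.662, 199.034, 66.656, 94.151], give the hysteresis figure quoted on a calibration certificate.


|197.03 - 196.457| = 0.5730
|170.85 - 172.337| = 1.4870
|171.63 - 171.322| = 0.3080
|167.12 - 167.323| = 0.2030
|172.47 - 172.662| = 0.1920
|197.57 - 199.034| = 1.4640
|65.44 - 66.656| = 1.2160
|94.61 - 94.151| = 0.4590
hysteresis = max(diffs) = 1.4870

1.4870
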